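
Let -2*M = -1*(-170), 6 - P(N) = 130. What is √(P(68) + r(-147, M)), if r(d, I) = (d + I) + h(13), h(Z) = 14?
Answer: 3*I*√38 ≈ 18.493*I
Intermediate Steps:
P(N) = -124 (P(N) = 6 - 1*130 = 6 - 130 = -124)
M = -85 (M = -(-1)*(-170)/2 = -½*170 = -85)
r(d, I) = 14 + I + d (r(d, I) = (d + I) + 14 = (I + d) + 14 = 14 + I + d)
√(P(68) + r(-147, M)) = √(-124 + (14 - 85 - 147)) = √(-124 - 218) = √(-342) = 3*I*√38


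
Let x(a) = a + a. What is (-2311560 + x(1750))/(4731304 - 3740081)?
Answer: -2308060/991223 ≈ -2.3285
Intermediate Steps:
x(a) = 2*a
(-2311560 + x(1750))/(4731304 - 3740081) = (-2311560 + 2*1750)/(4731304 - 3740081) = (-2311560 + 3500)/991223 = -2308060*1/991223 = -2308060/991223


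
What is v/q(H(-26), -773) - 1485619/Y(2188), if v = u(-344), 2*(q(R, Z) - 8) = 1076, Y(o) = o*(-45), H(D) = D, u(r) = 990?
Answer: 151437229/8959860 ≈ 16.902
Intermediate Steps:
Y(o) = -45*o
q(R, Z) = 546 (q(R, Z) = 8 + (1/2)*1076 = 8 + 538 = 546)
v = 990
v/q(H(-26), -773) - 1485619/Y(2188) = 990/546 - 1485619/((-45*2188)) = 990*(1/546) - 1485619/(-98460) = 165/91 - 1485619*(-1/98460) = 165/91 + 1485619/98460 = 151437229/8959860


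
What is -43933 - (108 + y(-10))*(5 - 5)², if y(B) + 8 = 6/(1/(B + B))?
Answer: -43933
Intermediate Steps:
y(B) = -8 + 12*B (y(B) = -8 + 6/(1/(B + B)) = -8 + 6/(1/(2*B)) = -8 + 6/((1/(2*B))) = -8 + 6*(2*B) = -8 + 12*B)
-43933 - (108 + y(-10))*(5 - 5)² = -43933 - (108 + (-8 + 12*(-10)))*(5 - 5)² = -43933 - (108 + (-8 - 120))*0² = -43933 - (108 - 128)*0 = -43933 - (-20)*0 = -43933 - 1*0 = -43933 + 0 = -43933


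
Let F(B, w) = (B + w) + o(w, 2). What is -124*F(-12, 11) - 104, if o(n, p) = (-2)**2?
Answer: -476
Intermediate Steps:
o(n, p) = 4
F(B, w) = 4 + B + w (F(B, w) = (B + w) + 4 = 4 + B + w)
-124*F(-12, 11) - 104 = -124*(4 - 12 + 11) - 104 = -124*3 - 104 = -372 - 104 = -476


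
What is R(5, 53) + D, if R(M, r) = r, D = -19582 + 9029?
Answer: -10500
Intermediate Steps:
D = -10553
R(5, 53) + D = 53 - 10553 = -10500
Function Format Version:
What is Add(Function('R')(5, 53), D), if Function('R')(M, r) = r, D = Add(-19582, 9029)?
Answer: -10500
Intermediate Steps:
D = -10553
Add(Function('R')(5, 53), D) = Add(53, -10553) = -10500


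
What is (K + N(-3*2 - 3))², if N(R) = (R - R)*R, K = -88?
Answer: 7744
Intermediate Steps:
N(R) = 0 (N(R) = 0*R = 0)
(K + N(-3*2 - 3))² = (-88 + 0)² = (-88)² = 7744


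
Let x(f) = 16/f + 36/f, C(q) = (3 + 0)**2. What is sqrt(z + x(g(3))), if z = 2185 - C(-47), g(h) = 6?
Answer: sqrt(19662)/3 ≈ 46.740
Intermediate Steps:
C(q) = 9 (C(q) = 3**2 = 9)
z = 2176 (z = 2185 - 1*9 = 2185 - 9 = 2176)
x(f) = 52/f
sqrt(z + x(g(3))) = sqrt(2176 + 52/6) = sqrt(2176 + 52*(1/6)) = sqrt(2176 + 26/3) = sqrt(6554/3) = sqrt(19662)/3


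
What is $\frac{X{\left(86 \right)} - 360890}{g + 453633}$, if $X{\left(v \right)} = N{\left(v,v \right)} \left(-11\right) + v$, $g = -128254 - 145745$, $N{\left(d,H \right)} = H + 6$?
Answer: $- \frac{284}{141} \approx -2.0142$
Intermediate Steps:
$N{\left(d,H \right)} = 6 + H$
$g = -273999$ ($g = -128254 - 145745 = -273999$)
$X{\left(v \right)} = -66 - 10 v$ ($X{\left(v \right)} = \left(6 + v\right) \left(-11\right) + v = \left(-66 - 11 v\right) + v = -66 - 10 v$)
$\frac{X{\left(86 \right)} - 360890}{g + 453633} = \frac{\left(-66 - 860\right) - 360890}{-273999 + 453633} = \frac{\left(-66 - 860\right) - 360890}{179634} = \left(-926 - 360890\right) \frac{1}{179634} = \left(-361816\right) \frac{1}{179634} = - \frac{284}{141}$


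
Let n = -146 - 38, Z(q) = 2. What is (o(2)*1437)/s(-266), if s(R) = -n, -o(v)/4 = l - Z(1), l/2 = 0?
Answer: 1437/23 ≈ 62.478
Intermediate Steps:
n = -184
l = 0 (l = 2*0 = 0)
o(v) = 8 (o(v) = -4*(0 - 1*2) = -4*(0 - 2) = -4*(-2) = 8)
s(R) = 184 (s(R) = -1*(-184) = 184)
(o(2)*1437)/s(-266) = (8*1437)/184 = 11496*(1/184) = 1437/23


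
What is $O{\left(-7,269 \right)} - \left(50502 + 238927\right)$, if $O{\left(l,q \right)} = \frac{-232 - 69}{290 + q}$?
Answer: $- \frac{3762584}{13} \approx -2.8943 \cdot 10^{5}$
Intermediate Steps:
$O{\left(l,q \right)} = - \frac{301}{290 + q}$
$O{\left(-7,269 \right)} - \left(50502 + 238927\right) = - \frac{301}{290 + 269} - \left(50502 + 238927\right) = - \frac{301}{559} - 289429 = \left(-301\right) \frac{1}{559} - 289429 = - \frac{7}{13} - 289429 = - \frac{3762584}{13}$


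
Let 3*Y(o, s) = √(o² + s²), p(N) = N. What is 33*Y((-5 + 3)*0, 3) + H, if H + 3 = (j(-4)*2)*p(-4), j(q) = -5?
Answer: 70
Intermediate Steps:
H = 37 (H = -3 - 5*2*(-4) = -3 - 10*(-4) = -3 + 40 = 37)
Y(o, s) = √(o² + s²)/3
33*Y((-5 + 3)*0, 3) + H = 33*(√(((-5 + 3)*0)² + 3²)/3) + 37 = 33*(√((-2*0)² + 9)/3) + 37 = 33*(√(0² + 9)/3) + 37 = 33*(√(0 + 9)/3) + 37 = 33*(√9/3) + 37 = 33*((⅓)*3) + 37 = 33*1 + 37 = 33 + 37 = 70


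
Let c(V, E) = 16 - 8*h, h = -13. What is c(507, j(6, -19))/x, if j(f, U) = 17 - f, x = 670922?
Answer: 60/335461 ≈ 0.00017886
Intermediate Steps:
c(V, E) = 120 (c(V, E) = 16 - 8*(-13) = 16 + 104 = 120)
c(507, j(6, -19))/x = 120/670922 = 120*(1/670922) = 60/335461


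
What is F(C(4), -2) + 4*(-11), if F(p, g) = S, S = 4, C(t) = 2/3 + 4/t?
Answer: -40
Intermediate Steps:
C(t) = ⅔ + 4/t (C(t) = 2*(⅓) + 4/t = ⅔ + 4/t)
F(p, g) = 4
F(C(4), -2) + 4*(-11) = 4 + 4*(-11) = 4 - 44 = -40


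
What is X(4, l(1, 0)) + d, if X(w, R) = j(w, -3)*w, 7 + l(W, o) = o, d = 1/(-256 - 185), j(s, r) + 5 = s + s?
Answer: 5291/441 ≈ 11.998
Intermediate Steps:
j(s, r) = -5 + 2*s (j(s, r) = -5 + (s + s) = -5 + 2*s)
d = -1/441 (d = 1/(-441) = -1/441 ≈ -0.0022676)
l(W, o) = -7 + o
X(w, R) = w*(-5 + 2*w) (X(w, R) = (-5 + 2*w)*w = w*(-5 + 2*w))
X(4, l(1, 0)) + d = 4*(-5 + 2*4) - 1/441 = 4*(-5 + 8) - 1/441 = 4*3 - 1/441 = 12 - 1/441 = 5291/441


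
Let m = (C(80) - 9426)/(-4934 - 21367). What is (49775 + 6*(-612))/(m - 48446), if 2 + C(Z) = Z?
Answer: -404185001/424722966 ≈ -0.95164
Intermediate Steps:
C(Z) = -2 + Z
m = 3116/8767 (m = ((-2 + 80) - 9426)/(-4934 - 21367) = (78 - 9426)/(-26301) = -9348*(-1/26301) = 3116/8767 ≈ 0.35542)
(49775 + 6*(-612))/(m - 48446) = (49775 + 6*(-612))/(3116/8767 - 48446) = (49775 - 3672)/(-424722966/8767) = 46103*(-8767/424722966) = -404185001/424722966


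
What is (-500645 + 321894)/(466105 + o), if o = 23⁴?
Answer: -178751/745946 ≈ -0.23963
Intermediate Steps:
o = 279841
(-500645 + 321894)/(466105 + o) = (-500645 + 321894)/(466105 + 279841) = -178751/745946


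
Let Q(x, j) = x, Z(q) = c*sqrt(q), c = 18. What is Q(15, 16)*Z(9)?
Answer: 810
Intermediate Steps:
Z(q) = 18*sqrt(q)
Q(15, 16)*Z(9) = 15*(18*sqrt(9)) = 15*(18*3) = 15*54 = 810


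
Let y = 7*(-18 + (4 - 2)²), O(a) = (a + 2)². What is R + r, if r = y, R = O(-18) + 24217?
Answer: 24375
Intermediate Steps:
O(a) = (2 + a)²
y = -98 (y = 7*(-18 + 2²) = 7*(-18 + 4) = 7*(-14) = -98)
R = 24473 (R = (2 - 18)² + 24217 = (-16)² + 24217 = 256 + 24217 = 24473)
r = -98
R + r = 24473 - 98 = 24375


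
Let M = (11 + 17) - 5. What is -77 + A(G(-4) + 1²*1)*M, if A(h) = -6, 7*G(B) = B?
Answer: -215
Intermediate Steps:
G(B) = B/7
M = 23 (M = 28 - 5 = 23)
-77 + A(G(-4) + 1²*1)*M = -77 - 6*23 = -77 - 138 = -215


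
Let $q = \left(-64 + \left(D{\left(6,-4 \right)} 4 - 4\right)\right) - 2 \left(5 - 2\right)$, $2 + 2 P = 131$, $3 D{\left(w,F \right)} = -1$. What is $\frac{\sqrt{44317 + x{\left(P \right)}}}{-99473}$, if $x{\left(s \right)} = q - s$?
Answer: $- \frac{\sqrt{1590378}}{596838} \approx -0.002113$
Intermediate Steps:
$D{\left(w,F \right)} = - \frac{1}{3}$ ($D{\left(w,F \right)} = \frac{1}{3} \left(-1\right) = - \frac{1}{3}$)
$P = \frac{129}{2}$ ($P = -1 + \frac{1}{2} \cdot 131 = -1 + \frac{131}{2} = \frac{129}{2} \approx 64.5$)
$q = - \frac{226}{3}$ ($q = \left(-64 - \frac{16}{3}\right) - 2 \left(5 - 2\right) = \left(-64 - \frac{16}{3}\right) - 6 = - \frac{208}{3} - 6 = - \frac{226}{3} \approx -75.333$)
$x{\left(s \right)} = - \frac{226}{3} - s$
$\frac{\sqrt{44317 + x{\left(P \right)}}}{-99473} = \frac{\sqrt{44317 - \frac{839}{6}}}{-99473} = \sqrt{44317 - \frac{839}{6}} \left(- \frac{1}{99473}\right) = \sqrt{\frac{265063}{6}} \left(- \frac{1}{99473}\right) = \frac{\sqrt{1590378}}{6} \left(- \frac{1}{99473}\right) = - \frac{\sqrt{1590378}}{596838}$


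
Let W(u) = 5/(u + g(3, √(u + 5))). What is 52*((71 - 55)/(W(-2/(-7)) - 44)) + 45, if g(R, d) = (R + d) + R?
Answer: 79946629/3112377 + 29120*√259/3112377 ≈ 25.837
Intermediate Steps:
g(R, d) = d + 2*R
W(u) = 5/(6 + u + √(5 + u)) (W(u) = 5/(u + (√(u + 5) + 2*3)) = 5/(u + (√(5 + u) + 6)) = 5/(u + (6 + √(5 + u))) = 5/(6 + u + √(5 + u)))
52*((71 - 55)/(W(-2/(-7)) - 44)) + 45 = 52*((71 - 55)/(5/(6 - 2/(-7) + √(5 - 2/(-7))) - 44)) + 45 = 52*(16/(5/(6 - 2*(-⅐) + √(5 - 2*(-⅐))) - 44)) + 45 = 52*(16/(5/(6 + 2/7 + √(5 + 2/7)) - 44)) + 45 = 52*(16/(5/(6 + 2/7 + √(37/7)) - 44)) + 45 = 52*(16/(5/(6 + 2/7 + √259/7) - 44)) + 45 = 52*(16/(5/(44/7 + √259/7) - 44)) + 45 = 52*(16/(-44 + 5/(44/7 + √259/7))) + 45 = 832/(-44 + 5/(44/7 + √259/7)) + 45 = 45 + 832/(-44 + 5/(44/7 + √259/7))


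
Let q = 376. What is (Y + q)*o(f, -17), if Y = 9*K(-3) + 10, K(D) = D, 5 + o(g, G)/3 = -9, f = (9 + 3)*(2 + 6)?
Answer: -15078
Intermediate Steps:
f = 96 (f = 12*8 = 96)
o(g, G) = -42 (o(g, G) = -15 + 3*(-9) = -15 - 27 = -42)
Y = -17 (Y = 9*(-3) + 10 = -27 + 10 = -17)
(Y + q)*o(f, -17) = (-17 + 376)*(-42) = 359*(-42) = -15078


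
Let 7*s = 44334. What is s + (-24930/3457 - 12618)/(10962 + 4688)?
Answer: 1199127383604/189357175 ≈ 6332.6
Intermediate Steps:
s = 44334/7 (s = (⅐)*44334 = 44334/7 ≈ 6333.4)
s + (-24930/3457 - 12618)/(10962 + 4688) = 44334/7 + (-24930/3457 - 12618)/(10962 + 4688) = 44334/7 + (-24930*1/3457 - 12618)/15650 = 44334/7 + (-24930/3457 - 12618)*(1/15650) = 44334/7 - 43645356/3457*1/15650 = 44334/7 - 21822678/27051025 = 1199127383604/189357175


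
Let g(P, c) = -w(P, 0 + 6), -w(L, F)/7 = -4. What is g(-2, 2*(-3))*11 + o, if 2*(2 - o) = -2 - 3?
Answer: -607/2 ≈ -303.50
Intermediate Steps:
w(L, F) = 28 (w(L, F) = -7*(-4) = 28)
g(P, c) = -28 (g(P, c) = -1*28 = -28)
o = 9/2 (o = 2 - (-2 - 3)/2 = 2 - 1/2*(-5) = 2 + 5/2 = 9/2 ≈ 4.5000)
g(-2, 2*(-3))*11 + o = -28*11 + 9/2 = -308 + 9/2 = -607/2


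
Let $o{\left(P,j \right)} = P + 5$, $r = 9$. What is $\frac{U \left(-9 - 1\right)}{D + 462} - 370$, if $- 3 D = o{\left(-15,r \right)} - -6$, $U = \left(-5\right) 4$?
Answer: $- \frac{51370}{139} \approx -369.57$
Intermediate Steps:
$o{\left(P,j \right)} = 5 + P$
$U = -20$
$D = \frac{4}{3}$ ($D = - \frac{\left(5 - 15\right) - -6}{3} = - \frac{-10 + 6}{3} = \left(- \frac{1}{3}\right) \left(-4\right) = \frac{4}{3} \approx 1.3333$)
$\frac{U \left(-9 - 1\right)}{D + 462} - 370 = \frac{\left(-20\right) \left(-9 - 1\right)}{\frac{4}{3} + 462} - 370 = \frac{\left(-20\right) \left(-10\right)}{\frac{1390}{3}} - 370 = \frac{3}{1390} \cdot 200 - 370 = \frac{60}{139} - 370 = - \frac{51370}{139}$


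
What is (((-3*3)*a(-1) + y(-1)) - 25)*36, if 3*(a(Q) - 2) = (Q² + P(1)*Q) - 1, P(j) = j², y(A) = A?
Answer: -1476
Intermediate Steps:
a(Q) = 5/3 + Q/3 + Q²/3 (a(Q) = 2 + ((Q² + 1²*Q) - 1)/3 = 2 + ((Q² + 1*Q) - 1)/3 = 2 + ((Q² + Q) - 1)/3 = 2 + ((Q + Q²) - 1)/3 = 2 + (-1 + Q + Q²)/3 = 2 + (-⅓ + Q/3 + Q²/3) = 5/3 + Q/3 + Q²/3)
(((-3*3)*a(-1) + y(-1)) - 25)*36 = (((-3*3)*(5/3 + (⅓)*(-1) + (⅓)*(-1)²) - 1) - 25)*36 = ((-9*(5/3 - ⅓ + (⅓)*1) - 1) - 25)*36 = ((-9*(5/3 - ⅓ + ⅓) - 1) - 25)*36 = ((-9*5/3 - 1) - 25)*36 = ((-15 - 1) - 25)*36 = (-16 - 25)*36 = -41*36 = -1476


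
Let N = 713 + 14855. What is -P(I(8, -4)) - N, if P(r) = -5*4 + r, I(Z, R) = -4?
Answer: -15544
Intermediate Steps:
P(r) = -20 + r
N = 15568
-P(I(8, -4)) - N = -(-20 - 4) - 1*15568 = -1*(-24) - 15568 = 24 - 15568 = -15544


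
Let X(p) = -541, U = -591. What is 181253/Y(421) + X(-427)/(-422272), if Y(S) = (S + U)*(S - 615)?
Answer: 19138977249/3481632640 ≈ 5.4971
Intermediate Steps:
Y(S) = (-615 + S)*(-591 + S) (Y(S) = (S - 591)*(S - 615) = (-591 + S)*(-615 + S) = (-615 + S)*(-591 + S))
181253/Y(421) + X(-427)/(-422272) = 181253/(363465 + 421² - 1206*421) - 541/(-422272) = 181253/(363465 + 177241 - 507726) - 541*(-1/422272) = 181253/32980 + 541/422272 = 19138977249/3481632640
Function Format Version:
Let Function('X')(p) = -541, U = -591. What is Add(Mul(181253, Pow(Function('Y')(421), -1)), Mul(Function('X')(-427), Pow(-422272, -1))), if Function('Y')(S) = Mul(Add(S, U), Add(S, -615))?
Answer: Rational(19138977249, 3481632640) ≈ 5.4971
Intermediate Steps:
Function('Y')(S) = Mul(Add(-615, S), Add(-591, S)) (Function('Y')(S) = Mul(Add(S, -591), Add(S, -615)) = Mul(Add(-591, S), Add(-615, S)) = Mul(Add(-615, S), Add(-591, S)))
Add(Mul(181253, Pow(Function('Y')(421), -1)), Mul(Function('X')(-427), Pow(-422272, -1))) = Add(Mul(181253, Pow(Add(363465, Pow(421, 2), Mul(-1206, 421)), -1)), Mul(-541, Pow(-422272, -1))) = Add(Mul(181253, Pow(Add(363465, 177241, -507726), -1)), Mul(-541, Rational(-1, 422272))) = Add(Mul(181253, Pow(32980, -1)), Rational(541, 422272)) = Add(Mul(181253, Rational(1, 32980)), Rational(541, 422272)) = Add(Rational(181253, 32980), Rational(541, 422272)) = Rational(19138977249, 3481632640)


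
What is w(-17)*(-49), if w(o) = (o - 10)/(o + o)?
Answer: -1323/34 ≈ -38.912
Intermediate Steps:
w(o) = (-10 + o)/(2*o) (w(o) = (-10 + o)/((2*o)) = (-10 + o)*(1/(2*o)) = (-10 + o)/(2*o))
w(-17)*(-49) = ((½)*(-10 - 17)/(-17))*(-49) = ((½)*(-1/17)*(-27))*(-49) = (27/34)*(-49) = -1323/34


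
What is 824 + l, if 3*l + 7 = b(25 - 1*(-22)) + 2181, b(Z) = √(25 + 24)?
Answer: 1551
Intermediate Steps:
b(Z) = 7 (b(Z) = √49 = 7)
l = 727 (l = -7/3 + (7 + 2181)/3 = -7/3 + (⅓)*2188 = -7/3 + 2188/3 = 727)
824 + l = 824 + 727 = 1551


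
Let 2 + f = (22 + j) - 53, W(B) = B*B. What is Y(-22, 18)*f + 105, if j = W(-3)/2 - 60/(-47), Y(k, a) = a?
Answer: -18096/47 ≈ -385.02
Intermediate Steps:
W(B) = B²
j = 543/94 (j = (-3)²/2 - 60/(-47) = 9*(½) - 60*(-1/47) = 9/2 + 60/47 = 543/94 ≈ 5.7766)
f = -2559/94 (f = -2 + ((22 + 543/94) - 53) = -2 + (2611/94 - 53) = -2 - 2371/94 = -2559/94 ≈ -27.223)
Y(-22, 18)*f + 105 = 18*(-2559/94) + 105 = -23031/47 + 105 = -18096/47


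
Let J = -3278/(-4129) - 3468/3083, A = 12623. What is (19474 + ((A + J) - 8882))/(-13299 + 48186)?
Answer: 98505311569/148033762703 ≈ 0.66542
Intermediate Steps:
J = -4213298/12729707 (J = -3278*(-1/4129) - 3468*1/3083 = 3278/4129 - 3468/3083 = -4213298/12729707 ≈ -0.33098)
(19474 + ((A + J) - 8882))/(-13299 + 48186) = (19474 + ((12623 - 4213298/12729707) - 8882))/(-13299 + 48186) = (19474 + (160682878163/12729707 - 8882))/34887 = (19474 + 47617620589/12729707)*(1/34887) = (295515934707/12729707)*(1/34887) = 98505311569/148033762703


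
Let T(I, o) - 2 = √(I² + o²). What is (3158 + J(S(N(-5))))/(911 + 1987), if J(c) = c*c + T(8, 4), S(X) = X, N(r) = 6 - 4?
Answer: 226/207 + 2*√5/1449 ≈ 1.0949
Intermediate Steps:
N(r) = 2
T(I, o) = 2 + √(I² + o²)
J(c) = 2 + c² + 4*√5 (J(c) = c*c + (2 + √(8² + 4²)) = c² + (2 + √(64 + 16)) = c² + (2 + √80) = c² + (2 + 4*√5) = 2 + c² + 4*√5)
(3158 + J(S(N(-5))))/(911 + 1987) = (3158 + (2 + 2² + 4*√5))/(911 + 1987) = (3158 + (2 + 4 + 4*√5))/2898 = (3158 + (6 + 4*√5))*(1/2898) = (3164 + 4*√5)*(1/2898) = 226/207 + 2*√5/1449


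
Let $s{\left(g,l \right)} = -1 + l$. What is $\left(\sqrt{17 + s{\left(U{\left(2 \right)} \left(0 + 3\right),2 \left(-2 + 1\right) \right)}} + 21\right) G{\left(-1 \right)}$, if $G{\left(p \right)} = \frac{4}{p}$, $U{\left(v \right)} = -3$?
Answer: $-84 - 4 \sqrt{14} \approx -98.967$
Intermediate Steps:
$\left(\sqrt{17 + s{\left(U{\left(2 \right)} \left(0 + 3\right),2 \left(-2 + 1\right) \right)}} + 21\right) G{\left(-1 \right)} = \left(\sqrt{17 + \left(-1 + 2 \left(-2 + 1\right)\right)} + 21\right) \frac{4}{-1} = \left(\sqrt{17 + \left(-1 + 2 \left(-1\right)\right)} + 21\right) 4 \left(-1\right) = \left(\sqrt{17 - 3} + 21\right) \left(-4\right) = \left(\sqrt{14} + 21\right) \left(-4\right) = \left(21 + \sqrt{14}\right) \left(-4\right) = -84 - 4 \sqrt{14}$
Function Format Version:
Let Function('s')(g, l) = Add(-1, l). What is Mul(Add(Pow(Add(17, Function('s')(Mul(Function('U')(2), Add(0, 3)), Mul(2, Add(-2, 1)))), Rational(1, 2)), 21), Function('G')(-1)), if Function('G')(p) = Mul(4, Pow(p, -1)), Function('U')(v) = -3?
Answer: Add(-84, Mul(-4, Pow(14, Rational(1, 2)))) ≈ -98.967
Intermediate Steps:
Mul(Add(Pow(Add(17, Function('s')(Mul(Function('U')(2), Add(0, 3)), Mul(2, Add(-2, 1)))), Rational(1, 2)), 21), Function('G')(-1)) = Mul(Add(Pow(Add(17, Add(-1, Mul(2, Add(-2, 1)))), Rational(1, 2)), 21), Mul(4, Pow(-1, -1))) = Mul(Add(Pow(Add(17, Add(-1, Mul(2, -1))), Rational(1, 2)), 21), Mul(4, -1)) = Mul(Add(Pow(Add(17, Add(-1, -2)), Rational(1, 2)), 21), -4) = Mul(Add(Pow(Add(17, -3), Rational(1, 2)), 21), -4) = Mul(Add(Pow(14, Rational(1, 2)), 21), -4) = Mul(Add(21, Pow(14, Rational(1, 2))), -4) = Add(-84, Mul(-4, Pow(14, Rational(1, 2))))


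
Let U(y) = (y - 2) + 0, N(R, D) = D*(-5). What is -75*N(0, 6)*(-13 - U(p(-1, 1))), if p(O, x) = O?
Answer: -22500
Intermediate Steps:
N(R, D) = -5*D
U(y) = -2 + y (U(y) = (-2 + y) + 0 = -2 + y)
-75*N(0, 6)*(-13 - U(p(-1, 1))) = -75*(-5*6)*(-13 - (-2 - 1)) = -(-2250)*(-13 - 1*(-3)) = -(-2250)*(-13 + 3) = -(-2250)*(-10) = -75*300 = -22500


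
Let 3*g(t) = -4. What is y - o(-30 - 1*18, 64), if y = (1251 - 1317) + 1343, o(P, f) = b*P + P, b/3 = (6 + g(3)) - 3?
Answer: 1565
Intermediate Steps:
g(t) = -4/3 (g(t) = (1/3)*(-4) = -4/3)
b = 5 (b = 3*((6 - 4/3) - 3) = 3*(14/3 - 3) = 3*(5/3) = 5)
o(P, f) = 6*P (o(P, f) = 5*P + P = 6*P)
y = 1277 (y = -66 + 1343 = 1277)
y - o(-30 - 1*18, 64) = 1277 - 6*(-30 - 1*18) = 1277 - 6*(-30 - 18) = 1277 - 6*(-48) = 1277 - 1*(-288) = 1277 + 288 = 1565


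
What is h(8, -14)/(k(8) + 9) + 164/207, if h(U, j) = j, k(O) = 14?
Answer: 38/207 ≈ 0.18357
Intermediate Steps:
h(8, -14)/(k(8) + 9) + 164/207 = -14/(14 + 9) + 164/207 = -14/23 + 164*(1/207) = -14*1/23 + 164/207 = -14/23 + 164/207 = 38/207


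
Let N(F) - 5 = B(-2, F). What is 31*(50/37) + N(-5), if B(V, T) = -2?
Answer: 1661/37 ≈ 44.892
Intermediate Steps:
N(F) = 3 (N(F) = 5 - 2 = 3)
31*(50/37) + N(-5) = 31*(50/37) + 3 = 1550/37 + 3 = 1661/37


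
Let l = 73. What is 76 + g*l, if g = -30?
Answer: -2114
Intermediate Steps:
76 + g*l = 76 - 30*73 = 76 - 2190 = -2114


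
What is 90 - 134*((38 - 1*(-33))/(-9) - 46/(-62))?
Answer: 292306/279 ≈ 1047.7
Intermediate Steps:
90 - 134*((38 - 1*(-33))/(-9) - 46/(-62)) = 90 - 134*((38 + 33)*(-⅑) - 46*(-1/62)) = 90 - 134*(71*(-⅑) + 23/31) = 90 - 134*(-71/9 + 23/31) = 90 - 134*(-1994/279) = 90 + 267196/279 = 292306/279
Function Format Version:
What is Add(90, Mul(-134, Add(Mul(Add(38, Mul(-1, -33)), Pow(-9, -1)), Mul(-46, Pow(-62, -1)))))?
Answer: Rational(292306, 279) ≈ 1047.7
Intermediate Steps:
Add(90, Mul(-134, Add(Mul(Add(38, Mul(-1, -33)), Pow(-9, -1)), Mul(-46, Pow(-62, -1))))) = Add(90, Mul(-134, Add(Mul(Add(38, 33), Rational(-1, 9)), Mul(-46, Rational(-1, 62))))) = Add(90, Mul(-134, Add(Mul(71, Rational(-1, 9)), Rational(23, 31)))) = Add(90, Mul(-134, Add(Rational(-71, 9), Rational(23, 31)))) = Add(90, Mul(-134, Rational(-1994, 279))) = Add(90, Rational(267196, 279)) = Rational(292306, 279)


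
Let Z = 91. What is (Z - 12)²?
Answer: 6241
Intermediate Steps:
(Z - 12)² = (91 - 12)² = 79² = 6241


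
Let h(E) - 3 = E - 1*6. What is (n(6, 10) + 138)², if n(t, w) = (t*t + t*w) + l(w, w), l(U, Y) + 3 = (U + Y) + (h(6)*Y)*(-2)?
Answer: 36481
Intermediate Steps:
h(E) = -3 + E (h(E) = 3 + (E - 1*6) = 3 + (E - 6) = 3 + (-6 + E) = -3 + E)
l(U, Y) = -3 + U - 5*Y (l(U, Y) = -3 + ((U + Y) + ((-3 + 6)*Y)*(-2)) = -3 + ((U + Y) + (3*Y)*(-2)) = -3 + ((U + Y) - 6*Y) = -3 + (U - 5*Y) = -3 + U - 5*Y)
n(t, w) = -3 + t² - 4*w + t*w (n(t, w) = (t*t + t*w) + (-3 + w - 5*w) = (t² + t*w) + (-3 - 4*w) = -3 + t² - 4*w + t*w)
(n(6, 10) + 138)² = ((-3 + 6² - 4*10 + 6*10) + 138)² = ((-3 + 36 - 40 + 60) + 138)² = (53 + 138)² = 191² = 36481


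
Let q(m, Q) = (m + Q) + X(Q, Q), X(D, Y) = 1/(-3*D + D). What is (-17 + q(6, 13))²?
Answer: 2601/676 ≈ 3.8476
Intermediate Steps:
X(D, Y) = -1/(2*D) (X(D, Y) = 1/(-2*D) = -1/(2*D))
q(m, Q) = Q + m - 1/(2*Q) (q(m, Q) = (m + Q) - 1/(2*Q) = (Q + m) - 1/(2*Q) = Q + m - 1/(2*Q))
(-17 + q(6, 13))² = (-17 + (13 + 6 - ½/13))² = (-17 + (13 + 6 - ½*1/13))² = (-17 + (13 + 6 - 1/26))² = (-17 + 493/26)² = (51/26)² = 2601/676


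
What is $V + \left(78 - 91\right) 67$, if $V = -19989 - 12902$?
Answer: $-33762$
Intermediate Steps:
$V = -32891$
$V + \left(78 - 91\right) 67 = -32891 + \left(78 - 91\right) 67 = -32891 - 871 = -33762$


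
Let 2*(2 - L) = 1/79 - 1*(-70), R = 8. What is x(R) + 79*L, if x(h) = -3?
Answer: -5221/2 ≈ -2610.5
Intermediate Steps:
L = -5215/158 (L = 2 - (1/79 - 1*(-70))/2 = 2 - (1/79 + 70)/2 = 2 - 1/2*5531/79 = 2 - 5531/158 = -5215/158 ≈ -33.006)
x(R) + 79*L = -3 + 79*(-5215/158) = -3 - 5215/2 = -5221/2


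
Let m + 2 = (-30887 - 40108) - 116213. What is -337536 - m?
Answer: -150326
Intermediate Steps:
m = -187210 (m = -2 + ((-30887 - 40108) - 116213) = -2 + (-70995 - 116213) = -2 - 187208 = -187210)
-337536 - m = -337536 - 1*(-187210) = -337536 + 187210 = -150326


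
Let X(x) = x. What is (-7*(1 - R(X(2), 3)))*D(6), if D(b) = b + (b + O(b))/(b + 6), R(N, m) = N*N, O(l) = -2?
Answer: 133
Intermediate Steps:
R(N, m) = N**2
D(b) = b + (-2 + b)/(6 + b) (D(b) = b + (b - 2)/(b + 6) = b + (-2 + b)/(6 + b))
(-7*(1 - R(X(2), 3)))*D(6) = (-7*(1 - 1*2**2))*((-2 + 6**2 + 7*6)/(6 + 6)) = (-7*(1 - 1*4))*((-2 + 36 + 42)/12) = (-7*(1 - 4))*((1/12)*76) = -7*(-3)*(19/3) = 21*(19/3) = 133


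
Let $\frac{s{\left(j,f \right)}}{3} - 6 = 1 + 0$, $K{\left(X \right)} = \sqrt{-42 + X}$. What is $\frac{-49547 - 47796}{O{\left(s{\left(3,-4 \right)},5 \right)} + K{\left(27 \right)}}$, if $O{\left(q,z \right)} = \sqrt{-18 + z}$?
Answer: $\frac{97343 i}{\sqrt{13} + \sqrt{15}} \approx 13016.0 i$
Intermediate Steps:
$s{\left(j,f \right)} = 21$ ($s{\left(j,f \right)} = 18 + 3 \left(1 + 0\right) = 18 + 3 \cdot 1 = 18 + 3 = 21$)
$\frac{-49547 - 47796}{O{\left(s{\left(3,-4 \right)},5 \right)} + K{\left(27 \right)}} = \frac{-49547 - 47796}{\sqrt{-18 + 5} + \sqrt{-42 + 27}} = - \frac{97343}{\sqrt{-13} + \sqrt{-15}} = - \frac{97343}{i \sqrt{13} + i \sqrt{15}}$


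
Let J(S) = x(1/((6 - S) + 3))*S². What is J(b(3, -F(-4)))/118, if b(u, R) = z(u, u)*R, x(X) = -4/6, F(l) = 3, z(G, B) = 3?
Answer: -27/59 ≈ -0.45763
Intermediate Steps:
x(X) = -⅔ (x(X) = -4*⅙ = -⅔)
b(u, R) = 3*R
J(S) = -2*S²/3
J(b(3, -F(-4)))/118 = -2*(3*(-1*3))²/3/118 = -2*(3*(-3))²/3*(1/118) = -⅔*(-9)²*(1/118) = -⅔*81*(1/118) = -54*1/118 = -27/59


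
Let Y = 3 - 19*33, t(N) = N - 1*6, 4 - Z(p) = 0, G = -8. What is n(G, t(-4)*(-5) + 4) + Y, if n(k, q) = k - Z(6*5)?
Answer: -636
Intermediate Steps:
Z(p) = 4 (Z(p) = 4 - 1*0 = 4 + 0 = 4)
t(N) = -6 + N (t(N) = N - 6 = -6 + N)
Y = -624 (Y = 3 - 627 = -624)
n(k, q) = -4 + k (n(k, q) = k - 1*4 = k - 4 = -4 + k)
n(G, t(-4)*(-5) + 4) + Y = (-4 - 8) - 624 = -12 - 624 = -636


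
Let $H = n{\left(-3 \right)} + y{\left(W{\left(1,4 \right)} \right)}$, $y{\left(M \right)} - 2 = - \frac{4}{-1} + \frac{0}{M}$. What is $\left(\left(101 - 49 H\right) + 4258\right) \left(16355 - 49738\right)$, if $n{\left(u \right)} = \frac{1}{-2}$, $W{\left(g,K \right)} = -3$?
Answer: $- \frac{273039557}{2} \approx -1.3652 \cdot 10^{8}$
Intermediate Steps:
$y{\left(M \right)} = 6$ ($y{\left(M \right)} = 2 + \left(- \frac{4}{-1} + \frac{0}{M}\right) = 2 + \left(\left(-4\right) \left(-1\right) + 0\right) = 2 + \left(4 + 0\right) = 2 + 4 = 6$)
$n{\left(u \right)} = - \frac{1}{2}$
$H = \frac{11}{2}$ ($H = - \frac{1}{2} + 6 = \frac{11}{2} \approx 5.5$)
$\left(\left(101 - 49 H\right) + 4258\right) \left(16355 - 49738\right) = \left(\left(101 - \frac{539}{2}\right) + 4258\right) \left(16355 - 49738\right) = \left(\left(101 - \frac{539}{2}\right) + 4258\right) \left(-33383\right) = \left(- \frac{337}{2} + 4258\right) \left(-33383\right) = \frac{8179}{2} \left(-33383\right) = - \frac{273039557}{2}$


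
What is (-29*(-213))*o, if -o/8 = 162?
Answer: -8005392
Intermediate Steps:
o = -1296 (o = -8*162 = -1296)
(-29*(-213))*o = -29*(-213)*(-1296) = 6177*(-1296) = -8005392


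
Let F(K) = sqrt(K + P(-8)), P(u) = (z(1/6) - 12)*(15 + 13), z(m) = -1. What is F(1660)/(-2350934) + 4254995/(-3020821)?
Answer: -5001660582443/3550875398407 ≈ -1.4086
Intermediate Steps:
P(u) = -364 (P(u) = (-1 - 12)*(15 + 13) = -13*28 = -364)
F(K) = sqrt(-364 + K) (F(K) = sqrt(K - 364) = sqrt(-364 + K))
F(1660)/(-2350934) + 4254995/(-3020821) = sqrt(-364 + 1660)/(-2350934) + 4254995/(-3020821) = sqrt(1296)*(-1/2350934) + 4254995*(-1/3020821) = 36*(-1/2350934) - 4254995/3020821 = -18/1175467 - 4254995/3020821 = -5001660582443/3550875398407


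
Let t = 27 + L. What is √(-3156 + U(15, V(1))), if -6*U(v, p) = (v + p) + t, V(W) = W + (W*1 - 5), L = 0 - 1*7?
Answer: 2*I*√7113/3 ≈ 56.226*I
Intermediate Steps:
L = -7 (L = 0 - 7 = -7)
t = 20 (t = 27 - 7 = 20)
V(W) = -5 + 2*W (V(W) = W + (W - 5) = W + (-5 + W) = -5 + 2*W)
U(v, p) = -10/3 - p/6 - v/6 (U(v, p) = -((v + p) + 20)/6 = -((p + v) + 20)/6 = -(20 + p + v)/6 = -10/3 - p/6 - v/6)
√(-3156 + U(15, V(1))) = √(-3156 + (-10/3 - (-5 + 2*1)/6 - ⅙*15)) = √(-3156 + (-10/3 - (-5 + 2)/6 - 5/2)) = √(-3156 + (-10/3 - ⅙*(-3) - 5/2)) = √(-3156 + (-10/3 + ½ - 5/2)) = √(-3156 - 16/3) = √(-9484/3) = 2*I*√7113/3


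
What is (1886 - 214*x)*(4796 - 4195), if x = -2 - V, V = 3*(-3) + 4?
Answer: 747644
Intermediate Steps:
V = -5 (V = -9 + 4 = -5)
x = 3 (x = -2 - 1*(-5) = -2 + 5 = 3)
(1886 - 214*x)*(4796 - 4195) = (1886 - 214*3)*(4796 - 4195) = (1886 - 642)*601 = 1244*601 = 747644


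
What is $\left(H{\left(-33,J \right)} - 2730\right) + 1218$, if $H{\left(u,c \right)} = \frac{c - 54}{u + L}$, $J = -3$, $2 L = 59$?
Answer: $- \frac{10470}{7} \approx -1495.7$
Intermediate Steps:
$L = \frac{59}{2}$ ($L = \frac{1}{2} \cdot 59 = \frac{59}{2} \approx 29.5$)
$H{\left(u,c \right)} = \frac{-54 + c}{\frac{59}{2} + u}$ ($H{\left(u,c \right)} = \frac{c - 54}{u + \frac{59}{2}} = \frac{-54 + c}{\frac{59}{2} + u}$)
$\left(H{\left(-33,J \right)} - 2730\right) + 1218 = \left(\frac{2 \left(-54 - 3\right)}{59 + 2 \left(-33\right)} - 2730\right) + 1218 = \left(2 \frac{1}{59 - 66} \left(-57\right) - 2730\right) + 1218 = \left(2 \frac{1}{-7} \left(-57\right) - 2730\right) + 1218 = \left(2 \left(- \frac{1}{7}\right) \left(-57\right) - 2730\right) + 1218 = \left(\frac{114}{7} - 2730\right) + 1218 = - \frac{18996}{7} + 1218 = - \frac{10470}{7}$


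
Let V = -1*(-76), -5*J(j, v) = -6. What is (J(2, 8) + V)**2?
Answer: 148996/25 ≈ 5959.8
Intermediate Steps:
J(j, v) = 6/5 (J(j, v) = -1/5*(-6) = 6/5)
V = 76
(J(2, 8) + V)**2 = (6/5 + 76)**2 = (386/5)**2 = 148996/25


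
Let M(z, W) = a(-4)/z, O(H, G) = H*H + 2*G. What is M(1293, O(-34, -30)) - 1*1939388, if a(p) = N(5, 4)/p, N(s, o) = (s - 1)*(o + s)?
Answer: -835876231/431 ≈ -1.9394e+6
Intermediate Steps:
N(s, o) = (-1 + s)*(o + s)
a(p) = 36/p (a(p) = (5**2 - 1*4 - 1*5 + 4*5)/p = (25 - 4 - 5 + 20)/p = 36/p)
O(H, G) = H**2 + 2*G
M(z, W) = -9/z (M(z, W) = (36/(-4))/z = (36*(-1/4))/z = -9/z)
M(1293, O(-34, -30)) - 1*1939388 = -9/1293 - 1*1939388 = -9*1/1293 - 1939388 = -3/431 - 1939388 = -835876231/431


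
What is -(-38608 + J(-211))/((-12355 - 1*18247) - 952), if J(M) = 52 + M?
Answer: -38767/31554 ≈ -1.2286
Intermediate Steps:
-(-38608 + J(-211))/((-12355 - 1*18247) - 952) = -(-38608 + (52 - 211))/((-12355 - 1*18247) - 952) = -(-38608 - 159)/((-12355 - 18247) - 952) = -(-38767)/(-30602 - 952) = -(-38767)/(-31554) = -(-38767)*(-1)/31554 = -1*38767/31554 = -38767/31554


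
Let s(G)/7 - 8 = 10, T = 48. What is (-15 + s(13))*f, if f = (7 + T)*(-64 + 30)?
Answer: -207570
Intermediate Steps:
s(G) = 126 (s(G) = 56 + 7*10 = 56 + 70 = 126)
f = -1870 (f = (7 + 48)*(-64 + 30) = 55*(-34) = -1870)
(-15 + s(13))*f = (-15 + 126)*(-1870) = 111*(-1870) = -207570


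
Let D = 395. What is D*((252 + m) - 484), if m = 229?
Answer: -1185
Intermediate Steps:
D*((252 + m) - 484) = 395*((252 + 229) - 484) = 395*(481 - 484) = 395*(-3) = -1185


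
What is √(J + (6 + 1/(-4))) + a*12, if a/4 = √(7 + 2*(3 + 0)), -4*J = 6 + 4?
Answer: 97*√13/2 ≈ 174.87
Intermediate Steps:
J = -5/2 (J = -(6 + 4)/4 = -¼*10 = -5/2 ≈ -2.5000)
a = 4*√13 (a = 4*√(7 + 2*(3 + 0)) = 4*√(7 + 2*3) = 4*√(7 + 6) = 4*√13 ≈ 14.422)
√(J + (6 + 1/(-4))) + a*12 = √(-5/2 + (6 + 1/(-4))) + (4*√13)*12 = √(-5/2 + (6 - ¼)) + 48*√13 = √(-5/2 + 23/4) + 48*√13 = √(13/4) + 48*√13 = √13/2 + 48*√13 = 97*√13/2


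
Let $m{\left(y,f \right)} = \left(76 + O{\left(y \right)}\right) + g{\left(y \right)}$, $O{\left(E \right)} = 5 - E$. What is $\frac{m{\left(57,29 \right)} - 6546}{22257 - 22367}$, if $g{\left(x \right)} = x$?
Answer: $\frac{1293}{22} \approx 58.773$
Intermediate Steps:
$m{\left(y,f \right)} = 81$ ($m{\left(y,f \right)} = \left(76 - \left(-5 + y\right)\right) + y = \left(81 - y\right) + y = 81$)
$\frac{m{\left(57,29 \right)} - 6546}{22257 - 22367} = \frac{81 - 6546}{22257 - 22367} = - \frac{6465}{-110} = \left(-6465\right) \left(- \frac{1}{110}\right) = \frac{1293}{22}$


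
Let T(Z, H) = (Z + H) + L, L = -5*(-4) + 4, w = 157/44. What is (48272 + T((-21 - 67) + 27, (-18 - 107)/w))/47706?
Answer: 2522465/2496614 ≈ 1.0104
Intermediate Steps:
w = 157/44 (w = 157*(1/44) = 157/44 ≈ 3.5682)
L = 24 (L = 20 + 4 = 24)
T(Z, H) = 24 + H + Z (T(Z, H) = (Z + H) + 24 = (H + Z) + 24 = 24 + H + Z)
(48272 + T((-21 - 67) + 27, (-18 - 107)/w))/47706 = (48272 + (24 + (-18 - 107)/(157/44) + ((-21 - 67) + 27)))/47706 = (48272 + (24 - 125*44/157 + (-88 + 27)))*(1/47706) = (48272 + (24 - 5500/157 - 61))*(1/47706) = (48272 - 11309/157)*(1/47706) = (7567395/157)*(1/47706) = 2522465/2496614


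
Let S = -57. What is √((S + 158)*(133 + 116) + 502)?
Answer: √25651 ≈ 160.16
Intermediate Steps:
√((S + 158)*(133 + 116) + 502) = √((-57 + 158)*(133 + 116) + 502) = √(101*249 + 502) = √(25149 + 502) = √25651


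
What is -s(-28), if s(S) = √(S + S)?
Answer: -2*I*√14 ≈ -7.4833*I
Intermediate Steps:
s(S) = √2*√S (s(S) = √(2*S) = √2*√S)
-s(-28) = -√2*√(-28) = -√2*2*I*√7 = -2*I*√14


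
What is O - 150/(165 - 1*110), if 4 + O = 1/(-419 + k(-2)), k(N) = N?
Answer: -31165/4631 ≈ -6.7296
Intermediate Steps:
O = -1685/421 (O = -4 + 1/(-419 - 2) = -4 + 1/(-421) = -4 - 1/421 = -1685/421 ≈ -4.0024)
O - 150/(165 - 1*110) = -1685/421 - 150/(165 - 1*110) = -1685/421 - 150/(165 - 110) = -1685/421 - 150/55 = -1685/421 - 150*1/55 = -1685/421 - 30/11 = -31165/4631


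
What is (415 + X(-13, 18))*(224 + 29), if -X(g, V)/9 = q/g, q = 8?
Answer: 1383151/13 ≈ 1.0640e+5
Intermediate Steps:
X(g, V) = -72/g
(415 + X(-13, 18))*(224 + 29) = (415 - 72/(-13))*(224 + 29) = (415 - 72*(-1/13))*253 = (415 + 72/13)*253 = (5467/13)*253 = 1383151/13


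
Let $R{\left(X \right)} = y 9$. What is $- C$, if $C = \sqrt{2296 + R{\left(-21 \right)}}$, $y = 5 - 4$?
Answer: $- \sqrt{2305} \approx -48.01$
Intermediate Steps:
$y = 1$
$R{\left(X \right)} = 9$ ($R{\left(X \right)} = 1 \cdot 9 = 9$)
$C = \sqrt{2305}$ ($C = \sqrt{2296 + 9} = \sqrt{2305} \approx 48.01$)
$- C = - \sqrt{2305}$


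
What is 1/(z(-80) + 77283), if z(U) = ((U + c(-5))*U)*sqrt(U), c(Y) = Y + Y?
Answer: 8587/1124429121 - 3200*I*sqrt(5)/1124429121 ≈ 7.6368e-6 - 6.3636e-6*I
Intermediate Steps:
c(Y) = 2*Y
z(U) = U**(3/2)*(-10 + U) (z(U) = ((U + 2*(-5))*U)*sqrt(U) = ((U - 10)*U)*sqrt(U) = ((-10 + U)*U)*sqrt(U) = (U*(-10 + U))*sqrt(U) = U**(3/2)*(-10 + U))
1/(z(-80) + 77283) = 1/((-80)**(3/2)*(-10 - 80) + 77283) = 1/(-320*I*sqrt(5)*(-90) + 77283) = 1/(28800*I*sqrt(5) + 77283) = 1/(77283 + 28800*I*sqrt(5))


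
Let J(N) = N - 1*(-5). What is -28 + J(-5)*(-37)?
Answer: -28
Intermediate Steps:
J(N) = 5 + N (J(N) = N + 5 = 5 + N)
-28 + J(-5)*(-37) = -28 + (5 - 5)*(-37) = -28 + 0*(-37) = -28 + 0 = -28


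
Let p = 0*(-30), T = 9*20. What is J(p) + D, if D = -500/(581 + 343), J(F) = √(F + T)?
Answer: -125/231 + 6*√5 ≈ 12.875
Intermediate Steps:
T = 180
p = 0
J(F) = √(180 + F) (J(F) = √(F + 180) = √(180 + F))
D = -125/231 (D = -500/924 = -500*1/924 = -125/231 ≈ -0.54113)
J(p) + D = √(180 + 0) - 125/231 = √180 - 125/231 = 6*√5 - 125/231 = -125/231 + 6*√5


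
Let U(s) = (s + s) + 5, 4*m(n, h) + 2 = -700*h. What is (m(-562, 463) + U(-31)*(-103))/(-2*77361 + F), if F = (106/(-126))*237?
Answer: 3156489/6506698 ≈ 0.48511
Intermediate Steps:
m(n, h) = -½ - 175*h (m(n, h) = -½ + (-700*h)/4 = -½ - 175*h)
F = -4187/21 (F = (106*(-1/126))*237 = -53/63*237 = -4187/21 ≈ -199.38)
U(s) = 5 + 2*s (U(s) = 2*s + 5 = 5 + 2*s)
(m(-562, 463) + U(-31)*(-103))/(-2*77361 + F) = ((-½ - 175*463) + (5 + 2*(-31))*(-103))/(-2*77361 - 4187/21) = ((-½ - 81025) + (5 - 62)*(-103))/(-154722 - 4187/21) = (-162051/2 - 57*(-103))/(-3253349/21) = (-162051/2 + 5871)*(-21/3253349) = -150309/2*(-21/3253349) = 3156489/6506698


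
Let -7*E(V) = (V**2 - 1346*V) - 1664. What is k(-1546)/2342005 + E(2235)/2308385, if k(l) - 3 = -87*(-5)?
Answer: -928478051969/7568748896695 ≈ -0.12267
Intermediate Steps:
k(l) = 438 (k(l) = 3 - 87*(-5) = 3 + 435 = 438)
E(V) = 1664/7 - V**2/7 + 1346*V/7 (E(V) = -((V**2 - 1346*V) - 1664)/7 = -(-1664 + V**2 - 1346*V)/7 = 1664/7 - V**2/7 + 1346*V/7)
k(-1546)/2342005 + E(2235)/2308385 = 438/2342005 + (1664/7 - 1/7*2235**2 + (1346/7)*2235)/2308385 = 438*(1/2342005) + (1664/7 - 1/7*4995225 + 3008310/7)*(1/2308385) = 438/2342005 + (1664/7 - 4995225/7 + 3008310/7)*(1/2308385) = 438/2342005 - 1985251/7*1/2308385 = 438/2342005 - 1985251/16158695 = -928478051969/7568748896695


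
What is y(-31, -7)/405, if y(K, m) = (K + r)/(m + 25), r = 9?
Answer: -11/3645 ≈ -0.0030178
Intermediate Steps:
y(K, m) = (9 + K)/(25 + m) (y(K, m) = (K + 9)/(m + 25) = (9 + K)/(25 + m))
y(-31, -7)/405 = ((9 - 31)/(25 - 7))/405 = (-22/18)*(1/405) = ((1/18)*(-22))*(1/405) = -11/9*1/405 = -11/3645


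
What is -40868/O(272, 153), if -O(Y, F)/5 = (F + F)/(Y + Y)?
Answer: 653888/45 ≈ 14531.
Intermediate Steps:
O(Y, F) = -5*F/Y (O(Y, F) = -5*(F + F)/(Y + Y) = -5*2*F/(2*Y) = -5*2*F*1/(2*Y) = -5*F/Y)
-40868/O(272, 153) = -40868/((-5*153/272)) = -40868/((-5*153*1/272)) = -40868/(-45/16) = -40868*(-16/45) = 653888/45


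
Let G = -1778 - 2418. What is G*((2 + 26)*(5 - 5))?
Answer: 0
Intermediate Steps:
G = -4196
G*((2 + 26)*(5 - 5)) = -4196*(2 + 26)*(5 - 5) = -117488*0 = -4196*0 = 0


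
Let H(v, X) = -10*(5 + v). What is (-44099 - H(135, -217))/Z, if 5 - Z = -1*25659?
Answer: -42699/25664 ≈ -1.6638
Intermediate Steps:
H(v, X) = -50 - 10*v
Z = 25664 (Z = 5 - (-1)*25659 = 5 - 1*(-25659) = 5 + 25659 = 25664)
(-44099 - H(135, -217))/Z = (-44099 - (-50 - 10*135))/25664 = (-44099 - (-50 - 1350))*(1/25664) = (-44099 - 1*(-1400))*(1/25664) = (-44099 + 1400)*(1/25664) = -42699*1/25664 = -42699/25664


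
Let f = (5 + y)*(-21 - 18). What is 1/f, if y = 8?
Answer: -1/507 ≈ -0.0019724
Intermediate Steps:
f = -507 (f = (5 + 8)*(-21 - 18) = 13*(-39) = -507)
1/f = 1/(-507) = -1/507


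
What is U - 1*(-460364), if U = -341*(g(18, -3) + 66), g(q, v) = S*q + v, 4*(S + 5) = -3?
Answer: 948349/2 ≈ 4.7417e+5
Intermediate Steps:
S = -23/4 (S = -5 + (¼)*(-3) = -5 - ¾ = -23/4 ≈ -5.7500)
g(q, v) = v - 23*q/4 (g(q, v) = -23*q/4 + v = v - 23*q/4)
U = 27621/2 (U = -341*((-3 - 23/4*18) + 66) = -341*((-3 - 207/2) + 66) = -341*(-213/2 + 66) = -341*(-81/2) = 27621/2 ≈ 13811.)
U - 1*(-460364) = 27621/2 - 1*(-460364) = 27621/2 + 460364 = 948349/2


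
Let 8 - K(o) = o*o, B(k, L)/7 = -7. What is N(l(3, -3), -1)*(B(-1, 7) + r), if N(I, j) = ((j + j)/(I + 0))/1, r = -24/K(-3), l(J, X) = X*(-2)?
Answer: 25/3 ≈ 8.3333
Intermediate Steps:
B(k, L) = -49 (B(k, L) = 7*(-7) = -49)
K(o) = 8 - o² (K(o) = 8 - o*o = 8 - o²)
l(J, X) = -2*X
r = 24 (r = -24/(8 - 1*(-3)²) = -24/(8 - 1*9) = -24/(8 - 9) = -24/(-1) = -24*(-1) = 24)
N(I, j) = 2*j/I (N(I, j) = ((2*j)/I)*1 = (2*j/I)*1 = 2*j/I)
N(l(3, -3), -1)*(B(-1, 7) + r) = (2*(-1)/(-2*(-3)))*(-49 + 24) = (2*(-1)/6)*(-25) = (2*(-1)*(⅙))*(-25) = -⅓*(-25) = 25/3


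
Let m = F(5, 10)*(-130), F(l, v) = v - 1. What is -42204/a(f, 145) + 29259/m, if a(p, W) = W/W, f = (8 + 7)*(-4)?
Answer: -5489771/130 ≈ -42229.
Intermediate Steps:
F(l, v) = -1 + v
f = -60 (f = 15*(-4) = -60)
m = -1170 (m = (-1 + 10)*(-130) = 9*(-130) = -1170)
a(p, W) = 1
-42204/a(f, 145) + 29259/m = -42204/1 + 29259/(-1170) = -42204*1 + 29259*(-1/1170) = -42204 - 3251/130 = -5489771/130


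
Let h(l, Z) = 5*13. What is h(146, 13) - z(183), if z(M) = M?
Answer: -118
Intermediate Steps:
h(l, Z) = 65
h(146, 13) - z(183) = 65 - 1*183 = 65 - 183 = -118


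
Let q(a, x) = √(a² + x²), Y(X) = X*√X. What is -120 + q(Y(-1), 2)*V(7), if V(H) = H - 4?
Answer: -120 + 3*√3 ≈ -114.80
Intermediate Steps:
V(H) = -4 + H
Y(X) = X^(3/2)
-120 + q(Y(-1), 2)*V(7) = -120 + √(((-1)^(3/2))² + 2²)*(-4 + 7) = -120 + √((-I)² + 4)*3 = -120 + √(-1 + 4)*3 = -120 + √3*3 = -120 + 3*√3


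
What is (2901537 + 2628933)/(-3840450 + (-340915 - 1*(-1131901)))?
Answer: -83795/46204 ≈ -1.8136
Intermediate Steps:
(2901537 + 2628933)/(-3840450 + (-340915 - 1*(-1131901))) = 5530470/(-3840450 + (-340915 + 1131901)) = 5530470/(-3840450 + 790986) = 5530470/(-3049464) = 5530470*(-1/3049464) = -83795/46204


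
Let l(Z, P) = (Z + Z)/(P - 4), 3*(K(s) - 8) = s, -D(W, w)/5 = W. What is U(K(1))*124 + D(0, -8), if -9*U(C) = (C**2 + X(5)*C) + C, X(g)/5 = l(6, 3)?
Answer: 471200/81 ≈ 5817.3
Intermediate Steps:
D(W, w) = -5*W
K(s) = 8 + s/3
l(Z, P) = 2*Z/(-4 + P) (l(Z, P) = (2*Z)/(-4 + P) = 2*Z/(-4 + P))
X(g) = -60 (X(g) = 5*(2*6/(-4 + 3)) = 5*(2*6/(-1)) = 5*(2*6*(-1)) = 5*(-12) = -60)
U(C) = -C**2/9 + 59*C/9 (U(C) = -((C**2 - 60*C) + C)/9 = -(C**2 - 59*C)/9 = -C**2/9 + 59*C/9)
U(K(1))*124 + D(0, -8) = ((8 + (1/3)*1)*(59 - (8 + (1/3)*1))/9)*124 - 5*0 = ((8 + 1/3)*(59 - (8 + 1/3))/9)*124 + 0 = ((1/9)*(25/3)*(59 - 1*25/3))*124 + 0 = ((1/9)*(25/3)*(59 - 25/3))*124 + 0 = ((1/9)*(25/3)*(152/3))*124 + 0 = (3800/81)*124 + 0 = 471200/81 + 0 = 471200/81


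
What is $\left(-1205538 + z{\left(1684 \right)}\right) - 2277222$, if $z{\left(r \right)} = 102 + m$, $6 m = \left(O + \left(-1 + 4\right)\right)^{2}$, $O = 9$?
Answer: $-3482634$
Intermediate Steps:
$m = 24$ ($m = \frac{\left(9 + \left(-1 + 4\right)\right)^{2}}{6} = \frac{\left(9 + 3\right)^{2}}{6} = \frac{12^{2}}{6} = \frac{1}{6} \cdot 144 = 24$)
$z{\left(r \right)} = 126$ ($z{\left(r \right)} = 102 + 24 = 126$)
$\left(-1205538 + z{\left(1684 \right)}\right) - 2277222 = \left(-1205538 + 126\right) - 2277222 = -1205412 - 2277222 = -3482634$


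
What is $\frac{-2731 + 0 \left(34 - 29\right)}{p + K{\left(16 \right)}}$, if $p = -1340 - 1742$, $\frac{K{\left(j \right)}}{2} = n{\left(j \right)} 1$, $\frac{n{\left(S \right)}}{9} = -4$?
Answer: $\frac{2731}{3154} \approx 0.86588$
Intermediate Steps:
$n{\left(S \right)} = -36$ ($n{\left(S \right)} = 9 \left(-4\right) = -36$)
$K{\left(j \right)} = -72$ ($K{\left(j \right)} = 2 \left(\left(-36\right) 1\right) = 2 \left(-36\right) = -72$)
$p = -3082$ ($p = -1340 - 1742 = -3082$)
$\frac{-2731 + 0 \left(34 - 29\right)}{p + K{\left(16 \right)}} = \frac{-2731 + 0 \left(34 - 29\right)}{-3082 - 72} = \frac{-2731 + 0 \cdot 5}{-3154} = \left(-2731 + 0\right) \left(- \frac{1}{3154}\right) = \left(-2731\right) \left(- \frac{1}{3154}\right) = \frac{2731}{3154}$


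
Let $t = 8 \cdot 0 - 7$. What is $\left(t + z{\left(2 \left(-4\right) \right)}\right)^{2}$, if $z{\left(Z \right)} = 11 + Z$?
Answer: $16$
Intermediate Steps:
$t = -7$ ($t = 0 - 7 = -7$)
$\left(t + z{\left(2 \left(-4\right) \right)}\right)^{2} = \left(-7 + \left(11 + 2 \left(-4\right)\right)\right)^{2} = \left(-7 + \left(11 - 8\right)\right)^{2} = \left(-7 + 3\right)^{2} = \left(-4\right)^{2} = 16$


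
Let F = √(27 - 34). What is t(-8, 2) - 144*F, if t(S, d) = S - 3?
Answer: -11 - 144*I*√7 ≈ -11.0 - 380.99*I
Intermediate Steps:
t(S, d) = -3 + S
F = I*√7 (F = √(-7) = I*√7 ≈ 2.6458*I)
t(-8, 2) - 144*F = (-3 - 8) - 144*I*√7 = -11 - 144*I*√7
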